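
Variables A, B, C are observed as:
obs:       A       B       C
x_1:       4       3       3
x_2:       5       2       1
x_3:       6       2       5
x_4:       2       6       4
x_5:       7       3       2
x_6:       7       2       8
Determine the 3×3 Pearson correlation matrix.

Step 1 — column means:
  mean(A) = (4 + 5 + 6 + 2 + 7 + 7) / 6 = 31/6 = 5.1667
  mean(B) = (3 + 2 + 2 + 6 + 3 + 2) / 6 = 18/6 = 3
  mean(C) = (3 + 1 + 5 + 4 + 2 + 8) / 6 = 23/6 = 3.8333

Step 2 — sample variances and covariances s[i,j] = (1/(n-1)) · Σ_k (x_{k,i} - mean_i) · (x_{k,j} - mean_j), with n-1 = 5:
  s[A,A] = ((-1.1667)·(-1.1667) + (-0.1667)·(-0.1667) + (0.8333)·(0.8333) + (-3.1667)·(-3.1667) + (1.8333)·(1.8333) + (1.8333)·(1.8333)) / 5 = 18.8333/5 = 3.7667
  s[A,B] = ((-1.1667)·(0) + (-0.1667)·(-1) + (0.8333)·(-1) + (-3.1667)·(3) + (1.8333)·(0) + (1.8333)·(-1)) / 5 = -12/5 = -2.4
  s[A,C] = ((-1.1667)·(-0.8333) + (-0.1667)·(-2.8333) + (0.8333)·(1.1667) + (-3.1667)·(0.1667) + (1.8333)·(-1.8333) + (1.8333)·(4.1667)) / 5 = 6.1667/5 = 1.2333
  s[B,B] = ((0)·(0) + (-1)·(-1) + (-1)·(-1) + (3)·(3) + (0)·(0) + (-1)·(-1)) / 5 = 12/5 = 2.4
  s[B,C] = ((0)·(-0.8333) + (-1)·(-2.8333) + (-1)·(1.1667) + (3)·(0.1667) + (0)·(-1.8333) + (-1)·(4.1667)) / 5 = -2/5 = -0.4
  s[C,C] = ((-0.8333)·(-0.8333) + (-2.8333)·(-2.8333) + (1.1667)·(1.1667) + (0.1667)·(0.1667) + (-1.8333)·(-1.8333) + (4.1667)·(4.1667)) / 5 = 30.8333/5 = 6.1667
  Sample standard deviations s_i = √(s[i,i]):
  s(A) = √(3.7667) = 1.9408
  s(B) = √(2.4) = 1.5492
  s(C) = √(6.1667) = 2.4833

Step 3 — r_{ij} = s_{ij} / (s_i · s_j):
  r[A,A] = 1 (diagonal).
  r[A,B] = -2.4 / (1.9408 · 1.5492) = -2.4 / 3.0067 = -0.7982
  r[A,C] = 1.2333 / (1.9408 · 2.4833) = 1.2333 / 4.8195 = 0.2559
  r[B,B] = 1 (diagonal).
  r[B,C] = -0.4 / (1.5492 · 2.4833) = -0.4 / 3.8471 = -0.104
  r[C,C] = 1 (diagonal).

R is symmetric with unit diagonal. Assembling:

R = [[1, -0.7982, 0.2559],
 [-0.7982, 1, -0.104],
 [0.2559, -0.104, 1]]


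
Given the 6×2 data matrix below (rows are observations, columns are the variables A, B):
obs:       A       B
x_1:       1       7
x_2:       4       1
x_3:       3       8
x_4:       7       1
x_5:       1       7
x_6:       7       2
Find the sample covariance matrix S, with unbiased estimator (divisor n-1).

Step 1 — column means:
  mean(A) = (1 + 4 + 3 + 7 + 1 + 7) / 6 = 23/6 = 3.8333
  mean(B) = (7 + 1 + 8 + 1 + 7 + 2) / 6 = 26/6 = 4.3333

Step 2 — sample covariance S[i,j] = (1/(n-1)) · Σ_k (x_{k,i} - mean_i) · (x_{k,j} - mean_j), with n-1 = 5.
  S[A,A] = ((-2.8333)·(-2.8333) + (0.1667)·(0.1667) + (-0.8333)·(-0.8333) + (3.1667)·(3.1667) + (-2.8333)·(-2.8333) + (3.1667)·(3.1667)) / 5 = 36.8333/5 = 7.3667
  S[A,B] = ((-2.8333)·(2.6667) + (0.1667)·(-3.3333) + (-0.8333)·(3.6667) + (3.1667)·(-3.3333) + (-2.8333)·(2.6667) + (3.1667)·(-2.3333)) / 5 = -36.6667/5 = -7.3333
  S[B,B] = ((2.6667)·(2.6667) + (-3.3333)·(-3.3333) + (3.6667)·(3.6667) + (-3.3333)·(-3.3333) + (2.6667)·(2.6667) + (-2.3333)·(-2.3333)) / 5 = 55.3333/5 = 11.0667

S is symmetric (S[j,i] = S[i,j]). Assembling:

S = [[7.3667, -7.3333],
 [-7.3333, 11.0667]]


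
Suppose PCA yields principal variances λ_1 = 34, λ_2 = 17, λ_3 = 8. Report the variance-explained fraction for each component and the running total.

Step 1 — total variance = trace(Sigma) = Σ λ_i = 34 + 17 + 8 = 59.

Step 2 — fraction explained by component i = λ_i / Σ λ:
  PC1: 34/59 = 0.5763
  PC2: 17/59 = 0.2881
  PC3: 8/59 = 0.1356

Step 3 — cumulative fraction after k components = (λ_1 + ... + λ_k) / Σ λ:
  k = 1: 34/59 = 0.5763
  k = 2: (34 + 17)/59 = 51/59 = 0.8644
  k = 3: (34 + 17 + 8)/59 = 59/59 = 1

Summary (fraction, with percent):

explained: PC1 0.5763 (57.63%), PC2 0.2881 (28.81%), PC3 0.1356 (13.56%);  cumulative: 0.5763, 0.8644, 1


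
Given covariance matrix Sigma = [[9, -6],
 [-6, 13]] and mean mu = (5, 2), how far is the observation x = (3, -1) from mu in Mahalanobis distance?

Step 1 — centre the observation: (x - mu) = (-2, -3).

Step 2 — invert Sigma. det(Sigma) = 9·13 - (-6)² = 81.
  Sigma^{-1} = (1/det) · [[d, -b], [-b, a]] = [[0.1605, 0.0741],
 [0.0741, 0.1111]].

Step 3 — form the quadratic (x - mu)^T · Sigma^{-1} · (x - mu):
  Sigma^{-1} · (x - mu) = (-0.5432, -0.4815).
  (x - mu)^T · [Sigma^{-1} · (x - mu)] = (-2)·(-0.5432) + (-3)·(-0.4815) = 2.5309.

Step 4 — take square root: d = √(2.5309) ≈ 1.5909.

d(x, mu) = √(2.5309) ≈ 1.5909


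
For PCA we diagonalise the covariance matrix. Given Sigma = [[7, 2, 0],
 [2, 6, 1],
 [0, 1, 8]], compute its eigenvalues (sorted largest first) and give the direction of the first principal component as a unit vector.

Step 1 — characteristic polynomial p(λ) = det(λI - Sigma) = λ³ - tr·λ² + c_1·λ - det, where tr = trace, c_1 = sum of the principal 2×2 minors, det = det(Sigma):
  tr = 7 + 6 + 8 = 21,
  c_1 = (7·6 - (2)²) + (7·8 - (0)²) + (6·8 - (1)²) = 38 + 56 + 47 = 141,
  det = 7·(6·8 - (1)²) - (2)·((2)·8 - (1)·(0)) + (0)·((2)·(1) - 6·(0)) = 7·(47) - (2)·(16) + (0)·(2) = 297.
  So p(λ) = λ³ - 21λ² + 141λ - 297.
Step 2 — look for an integer root (rational root theorem: any rational root is an integer divisor of 297). Testing λ = 9:
  p(9) = 729 - 1701 + 1269 - 297 = 0  ✓
  Dividing out (λ - 9): p(λ) = (λ - 9)(λ² - 12λ + 33).
Step 3 — remaining eigenvalues from the quadratic λ² - 12λ + 33 = 0:
  Δ = 12² - 4·33 = 144 - 132 = 12,  λ = (12 ± √12)/2 = (12 ± 3.4641)/2 ≈ 7.7321 or 4.2679.
  Sorted: λ_1 = 9,  λ_2 = 7.7321,  λ_3 = 4.2679  (check: sum = 21 = tr ✓).

Step 4 — unit eigenvector for λ_1 = 9: v spans the null space of (Sigma - λ_1 I), whose rows are
  r_1 = (-2, 2, 0),  r_2 = (2, -3, 1),  r_3 = (0, 1, -1).
  v is orthogonal to every row, so take v ∝ r_1 × r_2 = ((2)·(1) - (0)·(-3), (0)·(2) - (-2)·(1), (-2)·(-3) - (2)·(2)) = (2, 2, 2).
  Rescale (divide by 2): u = (1, 1, 1).
  ||u|| = √((1)² + (1)² + (1)²) = √(3) ≈ 1.7321,  v_1 = u/||u|| ≈ (0.5774, 0.5774, 0.5774) (||v_1|| = 1).

λ_1 = 9,  λ_2 = 7.7321,  λ_3 = 4.2679;  v_1 ≈ (0.5774, 0.5774, 0.5774)


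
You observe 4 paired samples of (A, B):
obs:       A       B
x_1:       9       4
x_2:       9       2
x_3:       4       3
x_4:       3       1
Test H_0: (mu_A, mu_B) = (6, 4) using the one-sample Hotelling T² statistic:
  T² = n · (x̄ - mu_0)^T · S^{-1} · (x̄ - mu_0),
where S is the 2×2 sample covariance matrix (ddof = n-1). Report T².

Step 1 — sample mean vector:
  mean(A) = (9 + 9 + 4 + 3) / 4 = 25/4 = 6.25
  mean(B) = (4 + 2 + 3 + 1) / 4 = 10/4 = 2.5
  x̄ = (6.25, 2.5),  deviation x̄ - mu_0 = (6.25, 2.5) - (6, 4) = (0.25, -1.5).

Step 2 — sample covariance matrix, S[i,j] = (1/(n-1)) · Σ_k (x_{k,i} - mean_i) · (x_{k,j} - mean_j), divisor n-1 = 3:
  S[A,A] = ((2.75)·(2.75) + (2.75)·(2.75) + (-2.25)·(-2.25) + (-3.25)·(-3.25)) / 3 = 30.75/3 = 10.25
  S[A,B] = ((2.75)·(1.5) + (2.75)·(-0.5) + (-2.25)·(0.5) + (-3.25)·(-1.5)) / 3 = 6.5/3 = 2.1667
  S[B,B] = ((1.5)·(1.5) + (-0.5)·(-0.5) + (0.5)·(0.5) + (-1.5)·(-1.5)) / 3 = 5/3 = 1.6667
  S = [[10.25, 2.1667],
 [2.1667, 1.6667]].

Step 3 — invert S. det(S) = 10.25·1.6667 - (2.1667)² = 12.3889.
  S^{-1} = (1/det) · [[d, -b], [-b, a]] = [[0.1345, -0.1749],
 [-0.1749, 0.8274]].

Step 4 — quadratic form (x̄ - mu_0)^T · S^{-1} · (x̄ - mu_0):
  S^{-1} · (x̄ - mu_0) = (0.296, -1.2848),
  (x̄ - mu_0)^T · [...] = (0.25)·(0.296) + (-1.5)·(-1.2848) = 2.0011.

Step 5 — scale by n: T² = 4 · 2.0011 = 8.0045.

T² ≈ 8.0045


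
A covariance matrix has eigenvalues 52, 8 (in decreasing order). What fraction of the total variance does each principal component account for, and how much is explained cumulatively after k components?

Step 1 — total variance = trace(Sigma) = Σ λ_i = 52 + 8 = 60.

Step 2 — fraction explained by component i = λ_i / Σ λ:
  PC1: 52/60 = 0.8667
  PC2: 8/60 = 0.1333

Step 3 — cumulative fraction after k components = (λ_1 + ... + λ_k) / Σ λ:
  k = 1: 52/60 = 0.8667
  k = 2: (52 + 8)/60 = 60/60 = 1

Summary (fraction, with percent):

explained: PC1 0.8667 (86.67%), PC2 0.1333 (13.33%);  cumulative: 0.8667, 1


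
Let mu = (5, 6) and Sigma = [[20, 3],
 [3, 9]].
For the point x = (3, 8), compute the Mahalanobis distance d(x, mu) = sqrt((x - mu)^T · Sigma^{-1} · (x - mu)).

Step 1 — centre the observation: (x - mu) = (-2, 2).

Step 2 — invert Sigma. det(Sigma) = 20·9 - (3)² = 171.
  Sigma^{-1} = (1/det) · [[d, -b], [-b, a]] = [[0.0526, -0.0175],
 [-0.0175, 0.117]].

Step 3 — form the quadratic (x - mu)^T · Sigma^{-1} · (x - mu):
  Sigma^{-1} · (x - mu) = (-0.1404, 0.269).
  (x - mu)^T · [Sigma^{-1} · (x - mu)] = (-2)·(-0.1404) + (2)·(0.269) = 0.8187.

Step 4 — take square root: d = √(0.8187) ≈ 0.9048.

d(x, mu) = √(0.8187) ≈ 0.9048


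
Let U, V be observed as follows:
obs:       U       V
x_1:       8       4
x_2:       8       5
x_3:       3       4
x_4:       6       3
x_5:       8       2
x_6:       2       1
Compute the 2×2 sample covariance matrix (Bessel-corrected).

Step 1 — column means:
  mean(U) = (8 + 8 + 3 + 6 + 8 + 2) / 6 = 35/6 = 5.8333
  mean(V) = (4 + 5 + 4 + 3 + 2 + 1) / 6 = 19/6 = 3.1667

Step 2 — sample covariance S[i,j] = (1/(n-1)) · Σ_k (x_{k,i} - mean_i) · (x_{k,j} - mean_j), with n-1 = 5.
  S[U,U] = ((2.1667)·(2.1667) + (2.1667)·(2.1667) + (-2.8333)·(-2.8333) + (0.1667)·(0.1667) + (2.1667)·(2.1667) + (-3.8333)·(-3.8333)) / 5 = 36.8333/5 = 7.3667
  S[U,V] = ((2.1667)·(0.8333) + (2.1667)·(1.8333) + (-2.8333)·(0.8333) + (0.1667)·(-0.1667) + (2.1667)·(-1.1667) + (-3.8333)·(-2.1667)) / 5 = 9.1667/5 = 1.8333
  S[V,V] = ((0.8333)·(0.8333) + (1.8333)·(1.8333) + (0.8333)·(0.8333) + (-0.1667)·(-0.1667) + (-1.1667)·(-1.1667) + (-2.1667)·(-2.1667)) / 5 = 10.8333/5 = 2.1667

S is symmetric (S[j,i] = S[i,j]). Assembling:

S = [[7.3667, 1.8333],
 [1.8333, 2.1667]]


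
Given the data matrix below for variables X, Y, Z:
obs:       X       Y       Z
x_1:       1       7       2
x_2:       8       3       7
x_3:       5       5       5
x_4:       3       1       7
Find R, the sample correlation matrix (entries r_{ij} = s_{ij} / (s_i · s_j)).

Step 1 — column means:
  mean(X) = (1 + 8 + 5 + 3) / 4 = 17/4 = 4.25
  mean(Y) = (7 + 3 + 5 + 1) / 4 = 16/4 = 4
  mean(Z) = (2 + 7 + 5 + 7) / 4 = 21/4 = 5.25

Step 2 — sample variances and covariances s[i,j] = (1/(n-1)) · Σ_k (x_{k,i} - mean_i) · (x_{k,j} - mean_j), with n-1 = 3:
  s[X,X] = ((-3.25)·(-3.25) + (3.75)·(3.75) + (0.75)·(0.75) + (-1.25)·(-1.25)) / 3 = 26.75/3 = 8.9167
  s[X,Y] = ((-3.25)·(3) + (3.75)·(-1) + (0.75)·(1) + (-1.25)·(-3)) / 3 = -9/3 = -3
  s[X,Z] = ((-3.25)·(-3.25) + (3.75)·(1.75) + (0.75)·(-0.25) + (-1.25)·(1.75)) / 3 = 14.75/3 = 4.9167
  s[Y,Y] = ((3)·(3) + (-1)·(-1) + (1)·(1) + (-3)·(-3)) / 3 = 20/3 = 6.6667
  s[Y,Z] = ((3)·(-3.25) + (-1)·(1.75) + (1)·(-0.25) + (-3)·(1.75)) / 3 = -17/3 = -5.6667
  s[Z,Z] = ((-3.25)·(-3.25) + (1.75)·(1.75) + (-0.25)·(-0.25) + (1.75)·(1.75)) / 3 = 16.75/3 = 5.5833
  Sample standard deviations s_i = √(s[i,i]):
  s(X) = √(8.9167) = 2.9861
  s(Y) = √(6.6667) = 2.582
  s(Z) = √(5.5833) = 2.3629

Step 3 — r_{ij} = s_{ij} / (s_i · s_j):
  r[X,X] = 1 (diagonal).
  r[X,Y] = -3 / (2.9861 · 2.582) = -3 / 7.71 = -0.3891
  r[X,Z] = 4.9167 / (2.9861 · 2.3629) = 4.9167 / 7.0558 = 0.6968
  r[Y,Y] = 1 (diagonal).
  r[Y,Z] = -5.6667 / (2.582 · 2.3629) = -5.6667 / 6.101 = -0.9288
  r[Z,Z] = 1 (diagonal).

R is symmetric with unit diagonal. Assembling:

R = [[1, -0.3891, 0.6968],
 [-0.3891, 1, -0.9288],
 [0.6968, -0.9288, 1]]


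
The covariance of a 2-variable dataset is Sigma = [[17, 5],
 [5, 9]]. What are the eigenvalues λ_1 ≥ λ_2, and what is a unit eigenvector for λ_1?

Step 1 — characteristic polynomial of 2×2 Sigma:
  det(Sigma - λI) = λ² - trace · λ + det = 0.
  trace = 17 + 9 = 26, det = 17·9 - (5)² = 128.
Step 2 — discriminant:
  Δ = trace² - 4·det = 676 - 512 = 164.
Step 3 — eigenvalues:
  λ = (trace ± √Δ)/2 = (26 ± 12.8062)/2,
  λ_1 = 19.4031,  λ_2 = 6.5969.

Step 4 — unit eigenvector for λ_1: solve (Sigma - λ_1 I)v = 0. First row:
  (17 - 19.4031)·v_x + (5)·v_y = 0, i.e. (-2.4031)·v_x + (5)·v_y = 0,
  so v ∝ (b, λ_1 - a) = (5, 2.4031) = u.
  ||u|| = √((5)² + (2.4031)²) = √(30.775) ≈ 5.5475,
  v_1 = u/||u|| ≈ (0.9013, 0.4332) (||v_1|| = 1).

λ_1 = 19.4031,  λ_2 = 6.5969;  v_1 ≈ (0.9013, 0.4332)


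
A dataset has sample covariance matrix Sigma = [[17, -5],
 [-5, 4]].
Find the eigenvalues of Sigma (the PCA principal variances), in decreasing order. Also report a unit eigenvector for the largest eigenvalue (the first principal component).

Step 1 — characteristic polynomial of 2×2 Sigma:
  det(Sigma - λI) = λ² - trace · λ + det = 0.
  trace = 17 + 4 = 21, det = 17·4 - (-5)² = 43.
Step 2 — discriminant:
  Δ = trace² - 4·det = 441 - 172 = 269.
Step 3 — eigenvalues:
  λ = (trace ± √Δ)/2 = (21 ± 16.4012)/2,
  λ_1 = 18.7006,  λ_2 = 2.2994.

Step 4 — unit eigenvector for λ_1: solve (Sigma - λ_1 I)v = 0. First row:
  (17 - 18.7006)·v_x + (-5)·v_y = 0, i.e. (-1.7006)·v_x + (-5)·v_y = 0,
  so v ∝ (b, λ_1 - a) = (-5, 1.7006); multiply by -1 so the first entry is positive: u = (5, -1.7006).
  ||u|| = √((5)² + (-1.7006)²) = √(27.8921) ≈ 5.2813,
  v_1 = u/||u|| ≈ (0.9467, -0.322) (||v_1|| = 1).

λ_1 = 18.7006,  λ_2 = 2.2994;  v_1 ≈ (0.9467, -0.322)


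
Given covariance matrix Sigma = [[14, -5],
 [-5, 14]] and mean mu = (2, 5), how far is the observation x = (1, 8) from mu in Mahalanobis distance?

Step 1 — centre the observation: (x - mu) = (-1, 3).

Step 2 — invert Sigma. det(Sigma) = 14·14 - (-5)² = 171.
  Sigma^{-1} = (1/det) · [[d, -b], [-b, a]] = [[0.0819, 0.0292],
 [0.0292, 0.0819]].

Step 3 — form the quadratic (x - mu)^T · Sigma^{-1} · (x - mu):
  Sigma^{-1} · (x - mu) = (0.0058, 0.2164).
  (x - mu)^T · [Sigma^{-1} · (x - mu)] = (-1)·(0.0058) + (3)·(0.2164) = 0.6433.

Step 4 — take square root: d = √(0.6433) ≈ 0.802.

d(x, mu) = √(0.6433) ≈ 0.802


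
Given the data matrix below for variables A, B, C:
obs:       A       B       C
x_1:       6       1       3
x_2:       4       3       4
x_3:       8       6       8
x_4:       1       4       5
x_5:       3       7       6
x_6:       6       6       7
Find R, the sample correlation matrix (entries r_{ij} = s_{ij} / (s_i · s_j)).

Step 1 — column means:
  mean(A) = (6 + 4 + 8 + 1 + 3 + 6) / 6 = 28/6 = 4.6667
  mean(B) = (1 + 3 + 6 + 4 + 7 + 6) / 6 = 27/6 = 4.5
  mean(C) = (3 + 4 + 8 + 5 + 6 + 7) / 6 = 33/6 = 5.5

Step 2 — sample variances and covariances s[i,j] = (1/(n-1)) · Σ_k (x_{k,i} - mean_i) · (x_{k,j} - mean_j), with n-1 = 5:
  s[A,A] = ((1.3333)·(1.3333) + (-0.6667)·(-0.6667) + (3.3333)·(3.3333) + (-3.6667)·(-3.6667) + (-1.6667)·(-1.6667) + (1.3333)·(1.3333)) / 5 = 31.3333/5 = 6.2667
  s[A,B] = ((1.3333)·(-3.5) + (-0.6667)·(-1.5) + (3.3333)·(1.5) + (-3.6667)·(-0.5) + (-1.6667)·(2.5) + (1.3333)·(1.5)) / 5 = 1/5 = 0.2
  s[A,C] = ((1.3333)·(-2.5) + (-0.6667)·(-1.5) + (3.3333)·(2.5) + (-3.6667)·(-0.5) + (-1.6667)·(0.5) + (1.3333)·(1.5)) / 5 = 9/5 = 1.8
  s[B,B] = ((-3.5)·(-3.5) + (-1.5)·(-1.5) + (1.5)·(1.5) + (-0.5)·(-0.5) + (2.5)·(2.5) + (1.5)·(1.5)) / 5 = 25.5/5 = 5.1
  s[B,C] = ((-3.5)·(-2.5) + (-1.5)·(-1.5) + (1.5)·(2.5) + (-0.5)·(-0.5) + (2.5)·(0.5) + (1.5)·(1.5)) / 5 = 18.5/5 = 3.7
  s[C,C] = ((-2.5)·(-2.5) + (-1.5)·(-1.5) + (2.5)·(2.5) + (-0.5)·(-0.5) + (0.5)·(0.5) + (1.5)·(1.5)) / 5 = 17.5/5 = 3.5
  Sample standard deviations s_i = √(s[i,i]):
  s(A) = √(6.2667) = 2.5033
  s(B) = √(5.1) = 2.2583
  s(C) = √(3.5) = 1.8708

Step 3 — r_{ij} = s_{ij} / (s_i · s_j):
  r[A,A] = 1 (diagonal).
  r[A,B] = 0.2 / (2.5033 · 2.2583) = 0.2 / 5.6533 = 0.0354
  r[A,C] = 1.8 / (2.5033 · 1.8708) = 1.8 / 4.6833 = 0.3843
  r[B,B] = 1 (diagonal).
  r[B,C] = 3.7 / (2.2583 · 1.8708) = 3.7 / 4.2249 = 0.8758
  r[C,C] = 1 (diagonal).

R is symmetric with unit diagonal. Assembling:

R = [[1, 0.0354, 0.3843],
 [0.0354, 1, 0.8758],
 [0.3843, 0.8758, 1]]


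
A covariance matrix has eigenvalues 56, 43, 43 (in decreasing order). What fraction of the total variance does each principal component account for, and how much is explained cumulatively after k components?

Step 1 — total variance = trace(Sigma) = Σ λ_i = 56 + 43 + 43 = 142.

Step 2 — fraction explained by component i = λ_i / Σ λ:
  PC1: 56/142 = 0.3944
  PC2: 43/142 = 0.3028
  PC3: 43/142 = 0.3028

Step 3 — cumulative fraction after k components = (λ_1 + ... + λ_k) / Σ λ:
  k = 1: 56/142 = 0.3944
  k = 2: (56 + 43)/142 = 99/142 = 0.6972
  k = 3: (56 + 43 + 43)/142 = 142/142 = 1

Summary (fraction, with percent):

explained: PC1 0.3944 (39.44%), PC2 0.3028 (30.28%), PC3 0.3028 (30.28%);  cumulative: 0.3944, 0.6972, 1


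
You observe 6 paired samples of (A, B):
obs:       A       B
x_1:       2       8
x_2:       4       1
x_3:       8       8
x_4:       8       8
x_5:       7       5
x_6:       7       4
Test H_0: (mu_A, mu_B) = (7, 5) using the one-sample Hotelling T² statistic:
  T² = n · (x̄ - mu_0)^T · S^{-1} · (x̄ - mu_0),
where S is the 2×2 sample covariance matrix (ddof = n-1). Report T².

Step 1 — sample mean vector:
  mean(A) = (2 + 4 + 8 + 8 + 7 + 7) / 6 = 36/6 = 6
  mean(B) = (8 + 1 + 8 + 8 + 5 + 4) / 6 = 34/6 = 5.6667
  x̄ = (6, 5.6667),  deviation x̄ - mu_0 = (6, 5.6667) - (7, 5) = (-1, 0.6667).

Step 2 — sample covariance matrix, S[i,j] = (1/(n-1)) · Σ_k (x_{k,i} - mean_i) · (x_{k,j} - mean_j), divisor n-1 = 5:
  S[A,A] = ((-4)·(-4) + (-2)·(-2) + (2)·(2) + (2)·(2) + (1)·(1) + (1)·(1)) / 5 = 30/5 = 6
  S[A,B] = ((-4)·(2.3333) + (-2)·(-4.6667) + (2)·(2.3333) + (2)·(2.3333) + (1)·(-0.6667) + (1)·(-1.6667)) / 5 = 7/5 = 1.4
  S[B,B] = ((2.3333)·(2.3333) + (-4.6667)·(-4.6667) + (2.3333)·(2.3333) + (2.3333)·(2.3333) + (-0.6667)·(-0.6667) + (-1.6667)·(-1.6667)) / 5 = 41.3333/5 = 8.2667
  S = [[6, 1.4],
 [1.4, 8.2667]].

Step 3 — invert S. det(S) = 6·8.2667 - (1.4)² = 47.64.
  S^{-1} = (1/det) · [[d, -b], [-b, a]] = [[0.1735, -0.0294],
 [-0.0294, 0.1259]].

Step 4 — quadratic form (x̄ - mu_0)^T · S^{-1} · (x̄ - mu_0):
  S^{-1} · (x̄ - mu_0) = (-0.1931, 0.1134),
  (x̄ - mu_0)^T · [...] = (-1)·(-0.1931) + (0.6667)·(0.1134) = 0.2687.

Step 5 — scale by n: T² = 6 · 0.2687 = 1.6121.

T² ≈ 1.6121


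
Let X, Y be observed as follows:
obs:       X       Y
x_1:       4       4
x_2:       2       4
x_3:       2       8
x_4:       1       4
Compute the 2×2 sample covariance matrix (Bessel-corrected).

Step 1 — column means:
  mean(X) = (4 + 2 + 2 + 1) / 4 = 9/4 = 2.25
  mean(Y) = (4 + 4 + 8 + 4) / 4 = 20/4 = 5

Step 2 — sample covariance S[i,j] = (1/(n-1)) · Σ_k (x_{k,i} - mean_i) · (x_{k,j} - mean_j), with n-1 = 3.
  S[X,X] = ((1.75)·(1.75) + (-0.25)·(-0.25) + (-0.25)·(-0.25) + (-1.25)·(-1.25)) / 3 = 4.75/3 = 1.5833
  S[X,Y] = ((1.75)·(-1) + (-0.25)·(-1) + (-0.25)·(3) + (-1.25)·(-1)) / 3 = -1/3 = -0.3333
  S[Y,Y] = ((-1)·(-1) + (-1)·(-1) + (3)·(3) + (-1)·(-1)) / 3 = 12/3 = 4

S is symmetric (S[j,i] = S[i,j]). Assembling:

S = [[1.5833, -0.3333],
 [-0.3333, 4]]


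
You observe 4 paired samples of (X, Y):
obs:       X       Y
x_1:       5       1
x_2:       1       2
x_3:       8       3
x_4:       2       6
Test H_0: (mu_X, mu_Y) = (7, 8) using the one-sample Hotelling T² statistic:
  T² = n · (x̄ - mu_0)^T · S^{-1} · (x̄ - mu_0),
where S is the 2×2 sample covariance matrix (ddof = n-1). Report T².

Step 1 — sample mean vector:
  mean(X) = (5 + 1 + 8 + 2) / 4 = 16/4 = 4
  mean(Y) = (1 + 2 + 3 + 6) / 4 = 12/4 = 3
  x̄ = (4, 3),  deviation x̄ - mu_0 = (4, 3) - (7, 8) = (-3, -5).

Step 2 — sample covariance matrix, S[i,j] = (1/(n-1)) · Σ_k (x_{k,i} - mean_i) · (x_{k,j} - mean_j), divisor n-1 = 3:
  S[X,X] = ((1)·(1) + (-3)·(-3) + (4)·(4) + (-2)·(-2)) / 3 = 30/3 = 10
  S[X,Y] = ((1)·(-2) + (-3)·(-1) + (4)·(0) + (-2)·(3)) / 3 = -5/3 = -1.6667
  S[Y,Y] = ((-2)·(-2) + (-1)·(-1) + (0)·(0) + (3)·(3)) / 3 = 14/3 = 4.6667
  S = [[10, -1.6667],
 [-1.6667, 4.6667]].

Step 3 — invert S. det(S) = 10·4.6667 - (-1.6667)² = 43.8889.
  S^{-1} = (1/det) · [[d, -b], [-b, a]] = [[0.1063, 0.038],
 [0.038, 0.2278]].

Step 4 — quadratic form (x̄ - mu_0)^T · S^{-1} · (x̄ - mu_0):
  S^{-1} · (x̄ - mu_0) = (-0.5089, -1.2532),
  (x̄ - mu_0)^T · [...] = (-3)·(-0.5089) + (-5)·(-1.2532) = 7.7924.

Step 5 — scale by n: T² = 4 · 7.7924 = 31.1696.

T² ≈ 31.1696


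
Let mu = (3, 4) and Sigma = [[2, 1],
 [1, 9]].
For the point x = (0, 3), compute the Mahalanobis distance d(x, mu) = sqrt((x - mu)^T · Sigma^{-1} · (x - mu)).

Step 1 — centre the observation: (x - mu) = (-3, -1).

Step 2 — invert Sigma. det(Sigma) = 2·9 - (1)² = 17.
  Sigma^{-1} = (1/det) · [[d, -b], [-b, a]] = [[0.5294, -0.0588],
 [-0.0588, 0.1176]].

Step 3 — form the quadratic (x - mu)^T · Sigma^{-1} · (x - mu):
  Sigma^{-1} · (x - mu) = (-1.5294, 0.0588).
  (x - mu)^T · [Sigma^{-1} · (x - mu)] = (-3)·(-1.5294) + (-1)·(0.0588) = 4.5294.

Step 4 — take square root: d = √(4.5294) ≈ 2.1282.

d(x, mu) = √(4.5294) ≈ 2.1282


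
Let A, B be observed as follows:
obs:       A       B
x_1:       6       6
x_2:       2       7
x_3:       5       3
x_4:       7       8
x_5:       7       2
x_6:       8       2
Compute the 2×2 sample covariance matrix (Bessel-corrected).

Step 1 — column means:
  mean(A) = (6 + 2 + 5 + 7 + 7 + 8) / 6 = 35/6 = 5.8333
  mean(B) = (6 + 7 + 3 + 8 + 2 + 2) / 6 = 28/6 = 4.6667

Step 2 — sample covariance S[i,j] = (1/(n-1)) · Σ_k (x_{k,i} - mean_i) · (x_{k,j} - mean_j), with n-1 = 5.
  S[A,A] = ((0.1667)·(0.1667) + (-3.8333)·(-3.8333) + (-0.8333)·(-0.8333) + (1.1667)·(1.1667) + (1.1667)·(1.1667) + (2.1667)·(2.1667)) / 5 = 22.8333/5 = 4.5667
  S[A,B] = ((0.1667)·(1.3333) + (-3.8333)·(2.3333) + (-0.8333)·(-1.6667) + (1.1667)·(3.3333) + (1.1667)·(-2.6667) + (2.1667)·(-2.6667)) / 5 = -12.3333/5 = -2.4667
  S[B,B] = ((1.3333)·(1.3333) + (2.3333)·(2.3333) + (-1.6667)·(-1.6667) + (3.3333)·(3.3333) + (-2.6667)·(-2.6667) + (-2.6667)·(-2.6667)) / 5 = 35.3333/5 = 7.0667

S is symmetric (S[j,i] = S[i,j]). Assembling:

S = [[4.5667, -2.4667],
 [-2.4667, 7.0667]]


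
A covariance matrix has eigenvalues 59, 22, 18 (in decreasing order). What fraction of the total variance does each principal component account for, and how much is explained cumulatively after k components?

Step 1 — total variance = trace(Sigma) = Σ λ_i = 59 + 22 + 18 = 99.

Step 2 — fraction explained by component i = λ_i / Σ λ:
  PC1: 59/99 = 0.596
  PC2: 22/99 = 0.2222
  PC3: 18/99 = 0.1818

Step 3 — cumulative fraction after k components = (λ_1 + ... + λ_k) / Σ λ:
  k = 1: 59/99 = 0.596
  k = 2: (59 + 22)/99 = 81/99 = 0.8182
  k = 3: (59 + 22 + 18)/99 = 99/99 = 1

Summary (fraction, with percent):

explained: PC1 0.596 (59.6%), PC2 0.2222 (22.22%), PC3 0.1818 (18.18%);  cumulative: 0.596, 0.8182, 1


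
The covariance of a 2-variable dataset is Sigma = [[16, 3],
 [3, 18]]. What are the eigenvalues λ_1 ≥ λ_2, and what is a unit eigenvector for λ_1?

Step 1 — characteristic polynomial of 2×2 Sigma:
  det(Sigma - λI) = λ² - trace · λ + det = 0.
  trace = 16 + 18 = 34, det = 16·18 - (3)² = 279.
Step 2 — discriminant:
  Δ = trace² - 4·det = 1156 - 1116 = 40.
Step 3 — eigenvalues:
  λ = (trace ± √Δ)/2 = (34 ± 6.3246)/2,
  λ_1 = 20.1623,  λ_2 = 13.8377.

Step 4 — unit eigenvector for λ_1: solve (Sigma - λ_1 I)v = 0. First row:
  (16 - 20.1623)·v_x + (3)·v_y = 0, i.e. (-4.1623)·v_x + (3)·v_y = 0,
  so v ∝ (b, λ_1 - a) = (3, 4.1623) = u.
  ||u|| = √((3)² + (4.1623)²) = √(26.3246) ≈ 5.1307,
  v_1 = u/||u|| ≈ (0.5847, 0.8112) (||v_1|| = 1).

λ_1 = 20.1623,  λ_2 = 13.8377;  v_1 ≈ (0.5847, 0.8112)


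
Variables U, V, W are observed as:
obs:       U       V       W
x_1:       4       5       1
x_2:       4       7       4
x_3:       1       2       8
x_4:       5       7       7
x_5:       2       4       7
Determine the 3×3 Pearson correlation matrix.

Step 1 — column means:
  mean(U) = (4 + 4 + 1 + 5 + 2) / 5 = 16/5 = 3.2
  mean(V) = (5 + 7 + 2 + 7 + 4) / 5 = 25/5 = 5
  mean(W) = (1 + 4 + 8 + 7 + 7) / 5 = 27/5 = 5.4

Step 2 — sample variances and covariances s[i,j] = (1/(n-1)) · Σ_k (x_{k,i} - mean_i) · (x_{k,j} - mean_j), with n-1 = 4:
  s[U,U] = ((0.8)·(0.8) + (0.8)·(0.8) + (-2.2)·(-2.2) + (1.8)·(1.8) + (-1.2)·(-1.2)) / 4 = 10.8/4 = 2.7
  s[U,V] = ((0.8)·(0) + (0.8)·(2) + (-2.2)·(-3) + (1.8)·(2) + (-1.2)·(-1)) / 4 = 13/4 = 3.25
  s[U,W] = ((0.8)·(-4.4) + (0.8)·(-1.4) + (-2.2)·(2.6) + (1.8)·(1.6) + (-1.2)·(1.6)) / 4 = -9.4/4 = -2.35
  s[V,V] = ((0)·(0) + (2)·(2) + (-3)·(-3) + (2)·(2) + (-1)·(-1)) / 4 = 18/4 = 4.5
  s[V,W] = ((0)·(-4.4) + (2)·(-1.4) + (-3)·(2.6) + (2)·(1.6) + (-1)·(1.6)) / 4 = -9/4 = -2.25
  s[W,W] = ((-4.4)·(-4.4) + (-1.4)·(-1.4) + (2.6)·(2.6) + (1.6)·(1.6) + (1.6)·(1.6)) / 4 = 33.2/4 = 8.3
  Sample standard deviations s_i = √(s[i,i]):
  s(U) = √(2.7) = 1.6432
  s(V) = √(4.5) = 2.1213
  s(W) = √(8.3) = 2.881

Step 3 — r_{ij} = s_{ij} / (s_i · s_j):
  r[U,U] = 1 (diagonal).
  r[U,V] = 3.25 / (1.6432 · 2.1213) = 3.25 / 3.4857 = 0.9324
  r[U,W] = -2.35 / (1.6432 · 2.881) = -2.35 / 4.7339 = -0.4964
  r[V,V] = 1 (diagonal).
  r[V,W] = -2.25 / (2.1213 · 2.881) = -2.25 / 6.1115 = -0.3682
  r[W,W] = 1 (diagonal).

R is symmetric with unit diagonal. Assembling:

R = [[1, 0.9324, -0.4964],
 [0.9324, 1, -0.3682],
 [-0.4964, -0.3682, 1]]


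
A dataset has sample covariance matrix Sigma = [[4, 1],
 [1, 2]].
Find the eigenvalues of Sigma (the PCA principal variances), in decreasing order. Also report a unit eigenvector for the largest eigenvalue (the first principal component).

Step 1 — characteristic polynomial of 2×2 Sigma:
  det(Sigma - λI) = λ² - trace · λ + det = 0.
  trace = 4 + 2 = 6, det = 4·2 - (1)² = 7.
Step 2 — discriminant:
  Δ = trace² - 4·det = 36 - 28 = 8.
Step 3 — eigenvalues:
  λ = (trace ± √Δ)/2 = (6 ± 2.8284)/2,
  λ_1 = 4.4142,  λ_2 = 1.5858.

Step 4 — unit eigenvector for λ_1: solve (Sigma - λ_1 I)v = 0. First row:
  (4 - 4.4142)·v_x + (1)·v_y = 0, i.e. (-0.4142)·v_x + (1)·v_y = 0,
  so v ∝ (b, λ_1 - a) = (1, 0.4142) = u.
  ||u|| = √((1)² + (0.4142)²) = √(1.1716) ≈ 1.0824,
  v_1 = u/||u|| ≈ (0.9239, 0.3827) (||v_1|| = 1).

λ_1 = 4.4142,  λ_2 = 1.5858;  v_1 ≈ (0.9239, 0.3827)


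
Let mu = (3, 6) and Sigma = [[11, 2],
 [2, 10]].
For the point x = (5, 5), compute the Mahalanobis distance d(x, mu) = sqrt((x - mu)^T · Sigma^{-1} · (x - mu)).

Step 1 — centre the observation: (x - mu) = (2, -1).

Step 2 — invert Sigma. det(Sigma) = 11·10 - (2)² = 106.
  Sigma^{-1} = (1/det) · [[d, -b], [-b, a]] = [[0.0943, -0.0189],
 [-0.0189, 0.1038]].

Step 3 — form the quadratic (x - mu)^T · Sigma^{-1} · (x - mu):
  Sigma^{-1} · (x - mu) = (0.2075, -0.1415).
  (x - mu)^T · [Sigma^{-1} · (x - mu)] = (2)·(0.2075) + (-1)·(-0.1415) = 0.5566.

Step 4 — take square root: d = √(0.5566) ≈ 0.7461.

d(x, mu) = √(0.5566) ≈ 0.7461


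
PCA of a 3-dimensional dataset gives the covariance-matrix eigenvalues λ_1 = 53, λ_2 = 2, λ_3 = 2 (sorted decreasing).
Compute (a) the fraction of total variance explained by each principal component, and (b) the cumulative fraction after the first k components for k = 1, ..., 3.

Step 1 — total variance = trace(Sigma) = Σ λ_i = 53 + 2 + 2 = 57.

Step 2 — fraction explained by component i = λ_i / Σ λ:
  PC1: 53/57 = 0.9298
  PC2: 2/57 = 0.0351
  PC3: 2/57 = 0.0351

Step 3 — cumulative fraction after k components = (λ_1 + ... + λ_k) / Σ λ:
  k = 1: 53/57 = 0.9298
  k = 2: (53 + 2)/57 = 55/57 = 0.9649
  k = 3: (53 + 2 + 2)/57 = 57/57 = 1

Summary (fraction, with percent):

explained: PC1 0.9298 (92.98%), PC2 0.0351 (3.51%), PC3 0.0351 (3.51%);  cumulative: 0.9298, 0.9649, 1


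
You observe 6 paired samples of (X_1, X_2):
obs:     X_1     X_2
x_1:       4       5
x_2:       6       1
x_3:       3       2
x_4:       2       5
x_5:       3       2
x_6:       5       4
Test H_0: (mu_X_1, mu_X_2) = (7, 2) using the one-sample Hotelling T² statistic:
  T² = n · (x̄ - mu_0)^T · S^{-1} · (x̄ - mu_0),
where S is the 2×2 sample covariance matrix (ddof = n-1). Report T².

Step 1 — sample mean vector:
  mean(X_1) = (4 + 6 + 3 + 2 + 3 + 5) / 6 = 23/6 = 3.8333
  mean(X_2) = (5 + 1 + 2 + 5 + 2 + 4) / 6 = 19/6 = 3.1667
  x̄ = (3.8333, 3.1667),  deviation x̄ - mu_0 = (3.8333, 3.1667) - (7, 2) = (-3.1667, 1.1667).

Step 2 — sample covariance matrix, S[i,j] = (1/(n-1)) · Σ_k (x_{k,i} - mean_i) · (x_{k,j} - mean_j), divisor n-1 = 5:
  S[X_1,X_1] = ((0.1667)·(0.1667) + (2.1667)·(2.1667) + (-0.8333)·(-0.8333) + (-1.8333)·(-1.8333) + (-0.8333)·(-0.8333) + (1.1667)·(1.1667)) / 5 = 10.8333/5 = 2.1667
  S[X_1,X_2] = ((0.1667)·(1.8333) + (2.1667)·(-2.1667) + (-0.8333)·(-1.1667) + (-1.8333)·(1.8333) + (-0.8333)·(-1.1667) + (1.1667)·(0.8333)) / 5 = -4.8333/5 = -0.9667
  S[X_2,X_2] = ((1.8333)·(1.8333) + (-2.1667)·(-2.1667) + (-1.1667)·(-1.1667) + (1.8333)·(1.8333) + (-1.1667)·(-1.1667) + (0.8333)·(0.8333)) / 5 = 14.8333/5 = 2.9667
  S = [[2.1667, -0.9667],
 [-0.9667, 2.9667]].

Step 3 — invert S. det(S) = 2.1667·2.9667 - (-0.9667)² = 5.4933.
  S^{-1} = (1/det) · [[d, -b], [-b, a]] = [[0.54, 0.176],
 [0.176, 0.3944]].

Step 4 — quadratic form (x̄ - mu_0)^T · S^{-1} · (x̄ - mu_0):
  S^{-1} · (x̄ - mu_0) = (-1.5049, -0.0971),
  (x̄ - mu_0)^T · [...] = (-3.1667)·(-1.5049) + (1.1667)·(-0.0971) = 4.6521.

Step 5 — scale by n: T² = 6 · 4.6521 = 27.9126.

T² ≈ 27.9126


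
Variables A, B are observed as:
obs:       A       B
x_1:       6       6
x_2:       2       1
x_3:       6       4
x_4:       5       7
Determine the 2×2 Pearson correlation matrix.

Step 1 — column means:
  mean(A) = (6 + 2 + 6 + 5) / 4 = 19/4 = 4.75
  mean(B) = (6 + 1 + 4 + 7) / 4 = 18/4 = 4.5

Step 2 — sample variances and covariances s[i,j] = (1/(n-1)) · Σ_k (x_{k,i} - mean_i) · (x_{k,j} - mean_j), with n-1 = 3:
  s[A,A] = ((1.25)·(1.25) + (-2.75)·(-2.75) + (1.25)·(1.25) + (0.25)·(0.25)) / 3 = 10.75/3 = 3.5833
  s[A,B] = ((1.25)·(1.5) + (-2.75)·(-3.5) + (1.25)·(-0.5) + (0.25)·(2.5)) / 3 = 11.5/3 = 3.8333
  s[B,B] = ((1.5)·(1.5) + (-3.5)·(-3.5) + (-0.5)·(-0.5) + (2.5)·(2.5)) / 3 = 21/3 = 7
  Sample standard deviations s_i = √(s[i,i]):
  s(A) = √(3.5833) = 1.893
  s(B) = √(7) = 2.6458

Step 3 — r_{ij} = s_{ij} / (s_i · s_j):
  r[A,A] = 1 (diagonal).
  r[A,B] = 3.8333 / (1.893 · 2.6458) = 3.8333 / 5.0083 = 0.7654
  r[B,B] = 1 (diagonal).

R is symmetric with unit diagonal. Assembling:

R = [[1, 0.7654],
 [0.7654, 1]]


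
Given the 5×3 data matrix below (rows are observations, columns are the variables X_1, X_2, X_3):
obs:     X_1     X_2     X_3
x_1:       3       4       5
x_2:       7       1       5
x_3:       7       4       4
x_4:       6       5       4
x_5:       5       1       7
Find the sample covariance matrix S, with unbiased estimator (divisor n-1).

Step 1 — column means:
  mean(X_1) = (3 + 7 + 7 + 6 + 5) / 5 = 28/5 = 5.6
  mean(X_2) = (4 + 1 + 4 + 5 + 1) / 5 = 15/5 = 3
  mean(X_3) = (5 + 5 + 4 + 4 + 7) / 5 = 25/5 = 5

Step 2 — sample covariance S[i,j] = (1/(n-1)) · Σ_k (x_{k,i} - mean_i) · (x_{k,j} - mean_j), with n-1 = 4.
  S[X_1,X_1] = ((-2.6)·(-2.6) + (1.4)·(1.4) + (1.4)·(1.4) + (0.4)·(0.4) + (-0.6)·(-0.6)) / 4 = 11.2/4 = 2.8
  S[X_1,X_2] = ((-2.6)·(1) + (1.4)·(-2) + (1.4)·(1) + (0.4)·(2) + (-0.6)·(-2)) / 4 = -2/4 = -0.5
  S[X_1,X_3] = ((-2.6)·(0) + (1.4)·(0) + (1.4)·(-1) + (0.4)·(-1) + (-0.6)·(2)) / 4 = -3/4 = -0.75
  S[X_2,X_2] = ((1)·(1) + (-2)·(-2) + (1)·(1) + (2)·(2) + (-2)·(-2)) / 4 = 14/4 = 3.5
  S[X_2,X_3] = ((1)·(0) + (-2)·(0) + (1)·(-1) + (2)·(-1) + (-2)·(2)) / 4 = -7/4 = -1.75
  S[X_3,X_3] = ((0)·(0) + (0)·(0) + (-1)·(-1) + (-1)·(-1) + (2)·(2)) / 4 = 6/4 = 1.5

S is symmetric (S[j,i] = S[i,j]). Assembling:

S = [[2.8, -0.5, -0.75],
 [-0.5, 3.5, -1.75],
 [-0.75, -1.75, 1.5]]


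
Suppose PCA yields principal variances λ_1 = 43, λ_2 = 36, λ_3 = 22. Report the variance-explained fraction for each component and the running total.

Step 1 — total variance = trace(Sigma) = Σ λ_i = 43 + 36 + 22 = 101.

Step 2 — fraction explained by component i = λ_i / Σ λ:
  PC1: 43/101 = 0.4257
  PC2: 36/101 = 0.3564
  PC3: 22/101 = 0.2178

Step 3 — cumulative fraction after k components = (λ_1 + ... + λ_k) / Σ λ:
  k = 1: 43/101 = 0.4257
  k = 2: (43 + 36)/101 = 79/101 = 0.7822
  k = 3: (43 + 36 + 22)/101 = 101/101 = 1

Summary (fraction, with percent):

explained: PC1 0.4257 (42.57%), PC2 0.3564 (35.64%), PC3 0.2178 (21.78%);  cumulative: 0.4257, 0.7822, 1


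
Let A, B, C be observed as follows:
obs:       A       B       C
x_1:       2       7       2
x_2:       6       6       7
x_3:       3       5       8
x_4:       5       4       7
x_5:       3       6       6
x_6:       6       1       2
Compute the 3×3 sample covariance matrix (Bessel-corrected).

Step 1 — column means:
  mean(A) = (2 + 6 + 3 + 5 + 3 + 6) / 6 = 25/6 = 4.1667
  mean(B) = (7 + 6 + 5 + 4 + 6 + 1) / 6 = 29/6 = 4.8333
  mean(C) = (2 + 7 + 8 + 7 + 6 + 2) / 6 = 32/6 = 5.3333

Step 2 — sample covariance S[i,j] = (1/(n-1)) · Σ_k (x_{k,i} - mean_i) · (x_{k,j} - mean_j), with n-1 = 5.
  S[A,A] = ((-2.1667)·(-2.1667) + (1.8333)·(1.8333) + (-1.1667)·(-1.1667) + (0.8333)·(0.8333) + (-1.1667)·(-1.1667) + (1.8333)·(1.8333)) / 5 = 14.8333/5 = 2.9667
  S[A,B] = ((-2.1667)·(2.1667) + (1.8333)·(1.1667) + (-1.1667)·(0.1667) + (0.8333)·(-0.8333) + (-1.1667)·(1.1667) + (1.8333)·(-3.8333)) / 5 = -11.8333/5 = -2.3667
  S[A,C] = ((-2.1667)·(-3.3333) + (1.8333)·(1.6667) + (-1.1667)·(2.6667) + (0.8333)·(1.6667) + (-1.1667)·(0.6667) + (1.8333)·(-3.3333)) / 5 = 1.6667/5 = 0.3333
  S[B,B] = ((2.1667)·(2.1667) + (1.1667)·(1.1667) + (0.1667)·(0.1667) + (-0.8333)·(-0.8333) + (1.1667)·(1.1667) + (-3.8333)·(-3.8333)) / 5 = 22.8333/5 = 4.5667
  S[B,C] = ((2.1667)·(-3.3333) + (1.1667)·(1.6667) + (0.1667)·(2.6667) + (-0.8333)·(1.6667) + (1.1667)·(0.6667) + (-3.8333)·(-3.3333)) / 5 = 7.3333/5 = 1.4667
  S[C,C] = ((-3.3333)·(-3.3333) + (1.6667)·(1.6667) + (2.6667)·(2.6667) + (1.6667)·(1.6667) + (0.6667)·(0.6667) + (-3.3333)·(-3.3333)) / 5 = 35.3333/5 = 7.0667

S is symmetric (S[j,i] = S[i,j]). Assembling:

S = [[2.9667, -2.3667, 0.3333],
 [-2.3667, 4.5667, 1.4667],
 [0.3333, 1.4667, 7.0667]]


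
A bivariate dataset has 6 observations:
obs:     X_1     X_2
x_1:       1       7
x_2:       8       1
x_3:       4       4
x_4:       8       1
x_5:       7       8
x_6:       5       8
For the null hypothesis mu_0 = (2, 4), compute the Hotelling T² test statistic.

Step 1 — sample mean vector:
  mean(X_1) = (1 + 8 + 4 + 8 + 7 + 5) / 6 = 33/6 = 5.5
  mean(X_2) = (7 + 1 + 4 + 1 + 8 + 8) / 6 = 29/6 = 4.8333
  x̄ = (5.5, 4.8333),  deviation x̄ - mu_0 = (5.5, 4.8333) - (2, 4) = (3.5, 0.8333).

Step 2 — sample covariance matrix, S[i,j] = (1/(n-1)) · Σ_k (x_{k,i} - mean_i) · (x_{k,j} - mean_j), divisor n-1 = 5:
  S[X_1,X_1] = ((-4.5)·(-4.5) + (2.5)·(2.5) + (-1.5)·(-1.5) + (2.5)·(2.5) + (1.5)·(1.5) + (-0.5)·(-0.5)) / 5 = 37.5/5 = 7.5
  S[X_1,X_2] = ((-4.5)·(2.1667) + (2.5)·(-3.8333) + (-1.5)·(-0.8333) + (2.5)·(-3.8333) + (1.5)·(3.1667) + (-0.5)·(3.1667)) / 5 = -24.5/5 = -4.9
  S[X_2,X_2] = ((2.1667)·(2.1667) + (-3.8333)·(-3.8333) + (-0.8333)·(-0.8333) + (-3.8333)·(-3.8333) + (3.1667)·(3.1667) + (3.1667)·(3.1667)) / 5 = 54.8333/5 = 10.9667
  S = [[7.5, -4.9],
 [-4.9, 10.9667]].

Step 3 — invert S. det(S) = 7.5·10.9667 - (-4.9)² = 58.24.
  S^{-1} = (1/det) · [[d, -b], [-b, a]] = [[0.1883, 0.0841],
 [0.0841, 0.1288]].

Step 4 — quadratic form (x̄ - mu_0)^T · S^{-1} · (x̄ - mu_0):
  S^{-1} · (x̄ - mu_0) = (0.7292, 0.4018),
  (x̄ - mu_0)^T · [...] = (3.5)·(0.7292) + (0.8333)·(0.4018) = 2.8869.

Step 5 — scale by n: T² = 6 · 2.8869 = 17.3214.

T² ≈ 17.3214


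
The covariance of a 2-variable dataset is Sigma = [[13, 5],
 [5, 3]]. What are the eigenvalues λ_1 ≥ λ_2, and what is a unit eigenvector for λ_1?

Step 1 — characteristic polynomial of 2×2 Sigma:
  det(Sigma - λI) = λ² - trace · λ + det = 0.
  trace = 13 + 3 = 16, det = 13·3 - (5)² = 14.
Step 2 — discriminant:
  Δ = trace² - 4·det = 256 - 56 = 200.
Step 3 — eigenvalues:
  λ = (trace ± √Δ)/2 = (16 ± 14.1421)/2,
  λ_1 = 15.0711,  λ_2 = 0.9289.

Step 4 — unit eigenvector for λ_1: solve (Sigma - λ_1 I)v = 0. First row:
  (13 - 15.0711)·v_x + (5)·v_y = 0, i.e. (-2.0711)·v_x + (5)·v_y = 0,
  so v ∝ (b, λ_1 - a) = (5, 2.0711) = u.
  ||u|| = √((5)² + (2.0711)²) = √(29.2893) ≈ 5.412,
  v_1 = u/||u|| ≈ (0.9239, 0.3827) (||v_1|| = 1).

λ_1 = 15.0711,  λ_2 = 0.9289;  v_1 ≈ (0.9239, 0.3827)


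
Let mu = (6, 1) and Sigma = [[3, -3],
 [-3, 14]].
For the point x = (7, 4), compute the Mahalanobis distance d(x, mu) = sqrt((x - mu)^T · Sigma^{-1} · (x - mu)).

Step 1 — centre the observation: (x - mu) = (1, 3).

Step 2 — invert Sigma. det(Sigma) = 3·14 - (-3)² = 33.
  Sigma^{-1} = (1/det) · [[d, -b], [-b, a]] = [[0.4242, 0.0909],
 [0.0909, 0.0909]].

Step 3 — form the quadratic (x - mu)^T · Sigma^{-1} · (x - mu):
  Sigma^{-1} · (x - mu) = (0.697, 0.3636).
  (x - mu)^T · [Sigma^{-1} · (x - mu)] = (1)·(0.697) + (3)·(0.3636) = 1.7879.

Step 4 — take square root: d = √(1.7879) ≈ 1.3371.

d(x, mu) = √(1.7879) ≈ 1.3371


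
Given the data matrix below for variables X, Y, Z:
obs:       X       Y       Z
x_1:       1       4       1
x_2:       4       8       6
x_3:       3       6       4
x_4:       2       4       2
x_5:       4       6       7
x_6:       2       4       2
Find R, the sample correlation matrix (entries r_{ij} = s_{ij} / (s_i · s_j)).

Step 1 — column means:
  mean(X) = (1 + 4 + 3 + 2 + 4 + 2) / 6 = 16/6 = 2.6667
  mean(Y) = (4 + 8 + 6 + 4 + 6 + 4) / 6 = 32/6 = 5.3333
  mean(Z) = (1 + 6 + 4 + 2 + 7 + 2) / 6 = 22/6 = 3.6667

Step 2 — sample variances and covariances s[i,j] = (1/(n-1)) · Σ_k (x_{k,i} - mean_i) · (x_{k,j} - mean_j), with n-1 = 5:
  s[X,X] = ((-1.6667)·(-1.6667) + (1.3333)·(1.3333) + (0.3333)·(0.3333) + (-0.6667)·(-0.6667) + (1.3333)·(1.3333) + (-0.6667)·(-0.6667)) / 5 = 7.3333/5 = 1.4667
  s[X,Y] = ((-1.6667)·(-1.3333) + (1.3333)·(2.6667) + (0.3333)·(0.6667) + (-0.6667)·(-1.3333) + (1.3333)·(0.6667) + (-0.6667)·(-1.3333)) / 5 = 8.6667/5 = 1.7333
  s[X,Z] = ((-1.6667)·(-2.6667) + (1.3333)·(2.3333) + (0.3333)·(0.3333) + (-0.6667)·(-1.6667) + (1.3333)·(3.3333) + (-0.6667)·(-1.6667)) / 5 = 14.3333/5 = 2.8667
  s[Y,Y] = ((-1.3333)·(-1.3333) + (2.6667)·(2.6667) + (0.6667)·(0.6667) + (-1.3333)·(-1.3333) + (0.6667)·(0.6667) + (-1.3333)·(-1.3333)) / 5 = 13.3333/5 = 2.6667
  s[Y,Z] = ((-1.3333)·(-2.6667) + (2.6667)·(2.3333) + (0.6667)·(0.3333) + (-1.3333)·(-1.6667) + (0.6667)·(3.3333) + (-1.3333)·(-1.6667)) / 5 = 16.6667/5 = 3.3333
  s[Z,Z] = ((-2.6667)·(-2.6667) + (2.3333)·(2.3333) + (0.3333)·(0.3333) + (-1.6667)·(-1.6667) + (3.3333)·(3.3333) + (-1.6667)·(-1.6667)) / 5 = 29.3333/5 = 5.8667
  Sample standard deviations s_i = √(s[i,i]):
  s(X) = √(1.4667) = 1.2111
  s(Y) = √(2.6667) = 1.633
  s(Z) = √(5.8667) = 2.4221

Step 3 — r_{ij} = s_{ij} / (s_i · s_j):
  r[X,X] = 1 (diagonal).
  r[X,Y] = 1.7333 / (1.2111 · 1.633) = 1.7333 / 1.9777 = 0.8765
  r[X,Z] = 2.8667 / (1.2111 · 2.4221) = 2.8667 / 2.9333 = 0.9773
  r[Y,Y] = 1 (diagonal).
  r[Y,Z] = 3.3333 / (1.633 · 2.4221) = 3.3333 / 3.9553 = 0.8427
  r[Z,Z] = 1 (diagonal).

R is symmetric with unit diagonal. Assembling:

R = [[1, 0.8765, 0.9773],
 [0.8765, 1, 0.8427],
 [0.9773, 0.8427, 1]]


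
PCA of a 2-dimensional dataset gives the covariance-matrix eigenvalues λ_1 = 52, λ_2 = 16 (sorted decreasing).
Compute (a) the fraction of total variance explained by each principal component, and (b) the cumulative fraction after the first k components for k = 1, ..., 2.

Step 1 — total variance = trace(Sigma) = Σ λ_i = 52 + 16 = 68.

Step 2 — fraction explained by component i = λ_i / Σ λ:
  PC1: 52/68 = 0.7647
  PC2: 16/68 = 0.2353

Step 3 — cumulative fraction after k components = (λ_1 + ... + λ_k) / Σ λ:
  k = 1: 52/68 = 0.7647
  k = 2: (52 + 16)/68 = 68/68 = 1

Summary (fraction, with percent):

explained: PC1 0.7647 (76.47%), PC2 0.2353 (23.53%);  cumulative: 0.7647, 1
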